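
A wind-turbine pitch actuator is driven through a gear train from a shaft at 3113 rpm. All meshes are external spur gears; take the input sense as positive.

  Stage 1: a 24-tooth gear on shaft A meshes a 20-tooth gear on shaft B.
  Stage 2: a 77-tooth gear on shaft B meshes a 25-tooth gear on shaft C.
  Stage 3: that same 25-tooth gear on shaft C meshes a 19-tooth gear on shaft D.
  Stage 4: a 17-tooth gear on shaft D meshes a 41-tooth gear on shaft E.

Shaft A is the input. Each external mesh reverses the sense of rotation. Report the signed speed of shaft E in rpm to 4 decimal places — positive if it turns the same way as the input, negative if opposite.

+6277.1507 rpm (same as input, |ω| = 6277.1507 rpm)

Stage 1 [24T→20T]: ω = 3113.0000×24/20 = 3735.6000 rpm, dir flips to −; running = −3735.6000
Stage 2 [77T→25T]: ω = 3735.6000×77/25 = 11505.6480 rpm, dir flips to +; running = +11505.6480
Stage 3 [25T→19T]: ω = 11505.6480×25/19 = 15139.0105 rpm, dir flips to −; running = −15139.0105
Stage 4 [17T→41T]: ω = 15139.0105×17/41 = 6277.1507 rpm, dir flips to +; running = +6277.1507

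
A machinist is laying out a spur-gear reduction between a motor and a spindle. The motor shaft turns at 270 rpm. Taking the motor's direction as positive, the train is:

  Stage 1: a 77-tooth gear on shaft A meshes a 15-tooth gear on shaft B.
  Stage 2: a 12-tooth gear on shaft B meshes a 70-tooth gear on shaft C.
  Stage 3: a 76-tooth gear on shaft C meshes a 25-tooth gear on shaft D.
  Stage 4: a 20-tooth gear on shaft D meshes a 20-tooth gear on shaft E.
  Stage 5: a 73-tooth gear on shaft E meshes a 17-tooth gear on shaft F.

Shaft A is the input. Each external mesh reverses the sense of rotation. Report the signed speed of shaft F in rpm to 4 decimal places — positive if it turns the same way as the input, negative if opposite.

Stage 1 [77T→15T]: ω = 270.0000×77/15 = 1386.0000 rpm, dir flips to −; running = −1386.0000
Stage 2 [12T→70T]: ω = 1386.0000×12/70 = 237.6000 rpm, dir flips to +; running = +237.6000
Stage 3 [76T→25T]: ω = 237.6000×76/25 = 722.3040 rpm, dir flips to −; running = −722.3040
Stage 4 [20T→20T]: ω = 722.3040×20/20 = 722.3040 rpm, dir flips to +; running = +722.3040
Stage 5 [73T→17T]: ω = 722.3040×73/17 = 3101.6584 rpm, dir flips to −; running = −3101.6584

-3101.6584 rpm (opposite to input, |ω| = 3101.6584 rpm)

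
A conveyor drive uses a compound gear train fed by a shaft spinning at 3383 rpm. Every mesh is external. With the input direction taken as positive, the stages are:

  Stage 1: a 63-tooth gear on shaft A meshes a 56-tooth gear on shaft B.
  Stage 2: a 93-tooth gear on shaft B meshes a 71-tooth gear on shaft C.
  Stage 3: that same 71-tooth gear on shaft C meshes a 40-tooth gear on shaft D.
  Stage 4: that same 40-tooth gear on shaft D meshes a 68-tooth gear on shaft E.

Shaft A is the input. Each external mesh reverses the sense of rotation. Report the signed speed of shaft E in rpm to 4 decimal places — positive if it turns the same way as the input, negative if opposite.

Stage 1 [63T→56T]: ω = 3383.0000×63/56 = 3805.8750 rpm, dir flips to −; running = −3805.8750
Stage 2 [93T→71T]: ω = 3805.8750×93/71 = 4985.1602 rpm, dir flips to +; running = +4985.1602
Stage 3 [71T→40T]: ω = 4985.1602×71/40 = 8848.6594 rpm, dir flips to −; running = −8848.6594
Stage 4 [40T→68T]: ω = 8848.6594×40/68 = 5205.0938 rpm, dir flips to +; running = +5205.0938

+5205.0938 rpm (same as input, |ω| = 5205.0938 rpm)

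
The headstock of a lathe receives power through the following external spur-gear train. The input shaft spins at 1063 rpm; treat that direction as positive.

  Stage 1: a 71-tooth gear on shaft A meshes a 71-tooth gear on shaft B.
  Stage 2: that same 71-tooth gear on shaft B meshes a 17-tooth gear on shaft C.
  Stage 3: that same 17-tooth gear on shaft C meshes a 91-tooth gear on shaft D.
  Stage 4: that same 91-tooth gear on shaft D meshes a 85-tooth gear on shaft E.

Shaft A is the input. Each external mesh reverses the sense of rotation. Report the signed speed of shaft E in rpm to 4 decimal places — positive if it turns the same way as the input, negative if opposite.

+887.9176 rpm (same as input, |ω| = 887.9176 rpm)

Stage 1 [71T→71T]: ω = 1063.0000×71/71 = 1063.0000 rpm, dir flips to −; running = −1063.0000
Stage 2 [71T→17T]: ω = 1063.0000×71/17 = 4439.5882 rpm, dir flips to +; running = +4439.5882
Stage 3 [17T→91T]: ω = 4439.5882×17/91 = 829.3736 rpm, dir flips to −; running = −829.3736
Stage 4 [91T→85T]: ω = 829.3736×91/85 = 887.9176 rpm, dir flips to +; running = +887.9176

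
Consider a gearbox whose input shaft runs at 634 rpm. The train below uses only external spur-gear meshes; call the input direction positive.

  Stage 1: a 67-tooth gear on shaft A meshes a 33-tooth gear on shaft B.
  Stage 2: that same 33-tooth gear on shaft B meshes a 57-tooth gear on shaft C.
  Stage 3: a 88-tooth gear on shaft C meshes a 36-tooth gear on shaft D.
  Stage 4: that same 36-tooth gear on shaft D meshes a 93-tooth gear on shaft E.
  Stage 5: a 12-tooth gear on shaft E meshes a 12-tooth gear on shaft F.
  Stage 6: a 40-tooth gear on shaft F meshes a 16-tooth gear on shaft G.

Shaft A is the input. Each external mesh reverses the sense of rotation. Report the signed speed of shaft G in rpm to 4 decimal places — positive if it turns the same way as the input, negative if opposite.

Stage 1 [67T→33T]: ω = 634.0000×67/33 = 1287.2121 rpm, dir flips to −; running = −1287.2121
Stage 2 [33T→57T]: ω = 1287.2121×33/57 = 745.2281 rpm, dir flips to +; running = +745.2281
Stage 3 [88T→36T]: ω = 745.2281×88/36 = 1821.6686 rpm, dir flips to −; running = −1821.6686
Stage 4 [36T→93T]: ω = 1821.6686×36/93 = 705.1620 rpm, dir flips to +; running = +705.1620
Stage 5 [12T→12T]: ω = 705.1620×12/12 = 705.1620 rpm, dir flips to −; running = −705.1620
Stage 6 [40T→16T]: ω = 705.1620×40/16 = 1762.9051 rpm, dir flips to +; running = +1762.9051

+1762.9051 rpm (same as input, |ω| = 1762.9051 rpm)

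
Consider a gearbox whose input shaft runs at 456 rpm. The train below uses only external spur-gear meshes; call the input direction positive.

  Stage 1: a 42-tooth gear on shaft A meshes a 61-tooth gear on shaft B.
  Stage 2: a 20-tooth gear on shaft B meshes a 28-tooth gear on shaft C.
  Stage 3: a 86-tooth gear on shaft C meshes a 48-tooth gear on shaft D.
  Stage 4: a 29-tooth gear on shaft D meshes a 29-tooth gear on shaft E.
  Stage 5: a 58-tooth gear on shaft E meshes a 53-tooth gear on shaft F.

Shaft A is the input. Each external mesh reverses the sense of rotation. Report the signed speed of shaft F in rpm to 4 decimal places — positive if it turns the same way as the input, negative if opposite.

-439.7092 rpm (opposite to input, |ω| = 439.7092 rpm)

Stage 1 [42T→61T]: ω = 456.0000×42/61 = 313.9672 rpm, dir flips to −; running = −313.9672
Stage 2 [20T→28T]: ω = 313.9672×20/28 = 224.2623 rpm, dir flips to +; running = +224.2623
Stage 3 [86T→48T]: ω = 224.2623×86/48 = 401.8033 rpm, dir flips to −; running = −401.8033
Stage 4 [29T→29T]: ω = 401.8033×29/29 = 401.8033 rpm, dir flips to +; running = +401.8033
Stage 5 [58T→53T]: ω = 401.8033×58/53 = 439.7092 rpm, dir flips to −; running = −439.7092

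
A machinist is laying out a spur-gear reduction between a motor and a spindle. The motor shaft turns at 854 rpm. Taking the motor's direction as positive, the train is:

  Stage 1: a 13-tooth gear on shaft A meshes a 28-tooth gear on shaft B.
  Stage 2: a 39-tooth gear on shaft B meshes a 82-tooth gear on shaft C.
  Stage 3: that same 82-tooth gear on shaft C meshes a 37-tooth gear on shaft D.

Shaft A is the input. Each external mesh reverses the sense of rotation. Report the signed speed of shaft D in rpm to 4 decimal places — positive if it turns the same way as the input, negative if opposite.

-417.9324 rpm (opposite to input, |ω| = 417.9324 rpm)

Stage 1 [13T→28T]: ω = 854.0000×13/28 = 396.5000 rpm, dir flips to −; running = −396.5000
Stage 2 [39T→82T]: ω = 396.5000×39/82 = 188.5793 rpm, dir flips to +; running = +188.5793
Stage 3 [82T→37T]: ω = 188.5793×82/37 = 417.9324 rpm, dir flips to −; running = −417.9324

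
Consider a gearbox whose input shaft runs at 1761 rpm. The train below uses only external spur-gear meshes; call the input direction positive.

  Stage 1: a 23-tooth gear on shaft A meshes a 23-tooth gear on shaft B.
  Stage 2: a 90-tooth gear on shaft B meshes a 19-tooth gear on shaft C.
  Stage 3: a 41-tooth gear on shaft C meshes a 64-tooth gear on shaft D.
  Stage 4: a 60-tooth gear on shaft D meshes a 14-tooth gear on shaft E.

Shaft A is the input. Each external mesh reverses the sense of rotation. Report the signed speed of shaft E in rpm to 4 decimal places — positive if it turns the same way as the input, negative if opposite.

Stage 1 [23T→23T]: ω = 1761.0000×23/23 = 1761.0000 rpm, dir flips to −; running = −1761.0000
Stage 2 [90T→19T]: ω = 1761.0000×90/19 = 8341.5789 rpm, dir flips to +; running = +8341.5789
Stage 3 [41T→64T]: ω = 8341.5789×41/64 = 5343.8240 rpm, dir flips to −; running = −5343.8240
Stage 4 [60T→14T]: ω = 5343.8240×60/14 = 22902.1029 rpm, dir flips to +; running = +22902.1029

+22902.1029 rpm (same as input, |ω| = 22902.1029 rpm)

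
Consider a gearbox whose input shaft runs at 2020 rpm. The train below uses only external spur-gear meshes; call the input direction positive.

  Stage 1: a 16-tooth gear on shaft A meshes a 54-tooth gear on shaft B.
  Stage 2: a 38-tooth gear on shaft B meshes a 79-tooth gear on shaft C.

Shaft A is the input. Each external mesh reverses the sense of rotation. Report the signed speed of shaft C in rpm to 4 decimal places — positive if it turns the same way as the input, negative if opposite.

Stage 1 [16T→54T]: ω = 2020.0000×16/54 = 598.5185 rpm, dir flips to −; running = −598.5185
Stage 2 [38T→79T]: ω = 598.5185×38/79 = 287.8950 rpm, dir flips to +; running = +287.8950

+287.8950 rpm (same as input, |ω| = 287.8950 rpm)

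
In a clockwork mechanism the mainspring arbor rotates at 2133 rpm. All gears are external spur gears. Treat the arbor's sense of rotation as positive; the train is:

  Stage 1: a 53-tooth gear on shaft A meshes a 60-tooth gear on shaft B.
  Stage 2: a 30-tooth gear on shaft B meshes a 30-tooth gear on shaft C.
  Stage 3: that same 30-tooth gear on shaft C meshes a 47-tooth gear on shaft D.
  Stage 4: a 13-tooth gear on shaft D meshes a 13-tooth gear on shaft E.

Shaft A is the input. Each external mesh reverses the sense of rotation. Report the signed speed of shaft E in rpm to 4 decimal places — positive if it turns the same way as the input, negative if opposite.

+1202.6489 rpm (same as input, |ω| = 1202.6489 rpm)

Stage 1 [53T→60T]: ω = 2133.0000×53/60 = 1884.1500 rpm, dir flips to −; running = −1884.1500
Stage 2 [30T→30T]: ω = 1884.1500×30/30 = 1884.1500 rpm, dir flips to +; running = +1884.1500
Stage 3 [30T→47T]: ω = 1884.1500×30/47 = 1202.6489 rpm, dir flips to −; running = −1202.6489
Stage 4 [13T→13T]: ω = 1202.6489×13/13 = 1202.6489 rpm, dir flips to +; running = +1202.6489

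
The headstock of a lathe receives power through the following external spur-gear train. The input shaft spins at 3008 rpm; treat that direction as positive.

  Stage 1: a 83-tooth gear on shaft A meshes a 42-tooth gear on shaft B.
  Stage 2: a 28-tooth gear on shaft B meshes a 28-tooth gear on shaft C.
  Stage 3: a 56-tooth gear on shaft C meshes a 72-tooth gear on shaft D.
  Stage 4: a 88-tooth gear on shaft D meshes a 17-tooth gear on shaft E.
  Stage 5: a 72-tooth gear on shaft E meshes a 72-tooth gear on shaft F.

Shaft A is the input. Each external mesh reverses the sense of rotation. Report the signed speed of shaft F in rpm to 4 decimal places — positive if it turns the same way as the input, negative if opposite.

Stage 1 [83T→42T]: ω = 3008.0000×83/42 = 5944.3810 rpm, dir flips to −; running = −5944.3810
Stage 2 [28T→28T]: ω = 5944.3810×28/28 = 5944.3810 rpm, dir flips to +; running = +5944.3810
Stage 3 [56T→72T]: ω = 5944.3810×56/72 = 4623.4074 rpm, dir flips to −; running = −4623.4074
Stage 4 [88T→17T]: ω = 4623.4074×88/17 = 23932.9325 rpm, dir flips to +; running = +23932.9325
Stage 5 [72T→72T]: ω = 23932.9325×72/72 = 23932.9325 rpm, dir flips to −; running = −23932.9325

-23932.9325 rpm (opposite to input, |ω| = 23932.9325 rpm)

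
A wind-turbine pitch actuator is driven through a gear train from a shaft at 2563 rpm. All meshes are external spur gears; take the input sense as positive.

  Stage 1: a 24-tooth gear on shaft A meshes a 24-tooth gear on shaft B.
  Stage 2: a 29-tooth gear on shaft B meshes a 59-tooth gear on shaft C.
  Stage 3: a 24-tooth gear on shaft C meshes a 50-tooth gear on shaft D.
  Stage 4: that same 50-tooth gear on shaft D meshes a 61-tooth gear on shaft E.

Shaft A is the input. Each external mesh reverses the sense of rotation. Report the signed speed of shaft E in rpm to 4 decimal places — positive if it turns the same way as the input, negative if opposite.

Stage 1 [24T→24T]: ω = 2563.0000×24/24 = 2563.0000 rpm, dir flips to −; running = −2563.0000
Stage 2 [29T→59T]: ω = 2563.0000×29/59 = 1259.7797 rpm, dir flips to +; running = +1259.7797
Stage 3 [24T→50T]: ω = 1259.7797×24/50 = 604.6942 rpm, dir flips to −; running = −604.6942
Stage 4 [50T→61T]: ω = 604.6942×50/61 = 495.6510 rpm, dir flips to +; running = +495.6510

+495.6510 rpm (same as input, |ω| = 495.6510 rpm)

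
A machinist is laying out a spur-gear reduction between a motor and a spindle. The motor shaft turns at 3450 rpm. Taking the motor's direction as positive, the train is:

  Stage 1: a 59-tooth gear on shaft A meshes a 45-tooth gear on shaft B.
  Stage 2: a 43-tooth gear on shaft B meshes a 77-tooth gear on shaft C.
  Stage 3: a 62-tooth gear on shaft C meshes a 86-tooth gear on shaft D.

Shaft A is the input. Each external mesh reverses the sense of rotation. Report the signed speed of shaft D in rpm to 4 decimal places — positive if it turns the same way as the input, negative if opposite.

-1821.0823 rpm (opposite to input, |ω| = 1821.0823 rpm)

Stage 1 [59T→45T]: ω = 3450.0000×59/45 = 4523.3333 rpm, dir flips to −; running = −4523.3333
Stage 2 [43T→77T]: ω = 4523.3333×43/77 = 2526.0173 rpm, dir flips to +; running = +2526.0173
Stage 3 [62T→86T]: ω = 2526.0173×62/86 = 1821.0823 rpm, dir flips to −; running = −1821.0823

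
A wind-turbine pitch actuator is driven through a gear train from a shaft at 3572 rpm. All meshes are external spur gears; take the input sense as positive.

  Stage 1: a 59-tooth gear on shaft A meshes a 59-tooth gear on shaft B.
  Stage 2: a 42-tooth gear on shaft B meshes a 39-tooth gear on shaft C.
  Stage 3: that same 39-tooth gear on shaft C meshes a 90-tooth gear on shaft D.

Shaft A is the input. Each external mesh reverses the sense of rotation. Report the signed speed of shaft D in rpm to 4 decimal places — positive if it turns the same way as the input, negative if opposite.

-1666.9333 rpm (opposite to input, |ω| = 1666.9333 rpm)

Stage 1 [59T→59T]: ω = 3572.0000×59/59 = 3572.0000 rpm, dir flips to −; running = −3572.0000
Stage 2 [42T→39T]: ω = 3572.0000×42/39 = 3846.7692 rpm, dir flips to +; running = +3846.7692
Stage 3 [39T→90T]: ω = 3846.7692×39/90 = 1666.9333 rpm, dir flips to −; running = −1666.9333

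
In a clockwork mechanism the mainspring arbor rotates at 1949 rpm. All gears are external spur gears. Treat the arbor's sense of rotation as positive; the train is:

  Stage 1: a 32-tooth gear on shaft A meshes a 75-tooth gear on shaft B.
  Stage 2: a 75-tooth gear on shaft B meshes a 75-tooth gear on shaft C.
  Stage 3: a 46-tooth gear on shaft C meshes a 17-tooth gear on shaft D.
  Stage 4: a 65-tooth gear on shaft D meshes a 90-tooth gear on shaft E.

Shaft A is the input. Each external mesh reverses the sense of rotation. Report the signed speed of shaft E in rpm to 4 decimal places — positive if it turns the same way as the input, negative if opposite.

+1625.1008 rpm (same as input, |ω| = 1625.1008 rpm)

Stage 1 [32T→75T]: ω = 1949.0000×32/75 = 831.5733 rpm, dir flips to −; running = −831.5733
Stage 2 [75T→75T]: ω = 831.5733×75/75 = 831.5733 rpm, dir flips to +; running = +831.5733
Stage 3 [46T→17T]: ω = 831.5733×46/17 = 2250.1396 rpm, dir flips to −; running = −2250.1396
Stage 4 [65T→90T]: ω = 2250.1396×65/90 = 1625.1008 rpm, dir flips to +; running = +1625.1008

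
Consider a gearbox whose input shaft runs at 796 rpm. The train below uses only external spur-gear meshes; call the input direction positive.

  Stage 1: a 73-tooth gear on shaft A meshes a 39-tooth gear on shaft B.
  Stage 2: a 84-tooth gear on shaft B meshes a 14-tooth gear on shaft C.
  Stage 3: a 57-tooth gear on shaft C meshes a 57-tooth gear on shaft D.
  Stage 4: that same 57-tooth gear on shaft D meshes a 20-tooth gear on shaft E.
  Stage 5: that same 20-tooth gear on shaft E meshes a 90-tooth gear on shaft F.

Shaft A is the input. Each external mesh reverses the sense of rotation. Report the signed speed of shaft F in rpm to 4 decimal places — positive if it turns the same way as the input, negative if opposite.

-5661.8051 rpm (opposite to input, |ω| = 5661.8051 rpm)

Stage 1 [73T→39T]: ω = 796.0000×73/39 = 1489.9487 rpm, dir flips to −; running = −1489.9487
Stage 2 [84T→14T]: ω = 1489.9487×84/14 = 8939.6923 rpm, dir flips to +; running = +8939.6923
Stage 3 [57T→57T]: ω = 8939.6923×57/57 = 8939.6923 rpm, dir flips to −; running = −8939.6923
Stage 4 [57T→20T]: ω = 8939.6923×57/20 = 25478.1231 rpm, dir flips to +; running = +25478.1231
Stage 5 [20T→90T]: ω = 25478.1231×20/90 = 5661.8051 rpm, dir flips to −; running = −5661.8051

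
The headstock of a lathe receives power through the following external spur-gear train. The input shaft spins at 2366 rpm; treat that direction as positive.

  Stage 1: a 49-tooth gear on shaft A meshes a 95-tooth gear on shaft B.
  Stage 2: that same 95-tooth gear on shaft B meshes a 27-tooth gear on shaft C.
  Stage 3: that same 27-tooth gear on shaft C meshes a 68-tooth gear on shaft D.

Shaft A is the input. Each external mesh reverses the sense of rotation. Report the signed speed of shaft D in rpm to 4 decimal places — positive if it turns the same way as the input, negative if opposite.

-1704.9118 rpm (opposite to input, |ω| = 1704.9118 rpm)

Stage 1 [49T→95T]: ω = 2366.0000×49/95 = 1220.3579 rpm, dir flips to −; running = −1220.3579
Stage 2 [95T→27T]: ω = 1220.3579×95/27 = 4293.8519 rpm, dir flips to +; running = +4293.8519
Stage 3 [27T→68T]: ω = 4293.8519×27/68 = 1704.9118 rpm, dir flips to −; running = −1704.9118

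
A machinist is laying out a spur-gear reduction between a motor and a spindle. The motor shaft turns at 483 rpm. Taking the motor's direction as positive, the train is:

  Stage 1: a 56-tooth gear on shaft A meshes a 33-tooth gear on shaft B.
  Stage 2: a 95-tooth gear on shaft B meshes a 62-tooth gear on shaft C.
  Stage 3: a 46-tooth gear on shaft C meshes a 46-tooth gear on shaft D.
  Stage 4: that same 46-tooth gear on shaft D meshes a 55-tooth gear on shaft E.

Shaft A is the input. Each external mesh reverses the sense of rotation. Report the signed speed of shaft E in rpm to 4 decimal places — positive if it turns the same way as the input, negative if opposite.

+1050.3844 rpm (same as input, |ω| = 1050.3844 rpm)

Stage 1 [56T→33T]: ω = 483.0000×56/33 = 819.6364 rpm, dir flips to −; running = −819.6364
Stage 2 [95T→62T]: ω = 819.6364×95/62 = 1255.8944 rpm, dir flips to +; running = +1255.8944
Stage 3 [46T→46T]: ω = 1255.8944×46/46 = 1255.8944 rpm, dir flips to −; running = −1255.8944
Stage 4 [46T→55T]: ω = 1255.8944×46/55 = 1050.3844 rpm, dir flips to +; running = +1050.3844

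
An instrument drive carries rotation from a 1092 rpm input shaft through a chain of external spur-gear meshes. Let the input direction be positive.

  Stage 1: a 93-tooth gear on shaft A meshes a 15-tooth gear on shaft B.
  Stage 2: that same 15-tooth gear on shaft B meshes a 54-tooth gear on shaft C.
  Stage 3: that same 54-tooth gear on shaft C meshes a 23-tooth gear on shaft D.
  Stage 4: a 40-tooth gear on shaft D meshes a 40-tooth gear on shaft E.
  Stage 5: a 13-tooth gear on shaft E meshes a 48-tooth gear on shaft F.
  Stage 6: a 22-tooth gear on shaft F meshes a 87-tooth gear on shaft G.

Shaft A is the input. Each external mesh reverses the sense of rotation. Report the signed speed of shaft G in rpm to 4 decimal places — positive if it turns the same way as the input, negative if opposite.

Stage 1 [93T→15T]: ω = 1092.0000×93/15 = 6770.4000 rpm, dir flips to −; running = −6770.4000
Stage 2 [15T→54T]: ω = 6770.4000×15/54 = 1880.6667 rpm, dir flips to +; running = +1880.6667
Stage 3 [54T→23T]: ω = 1880.6667×54/23 = 4415.4783 rpm, dir flips to −; running = −4415.4783
Stage 4 [40T→40T]: ω = 4415.4783×40/40 = 4415.4783 rpm, dir flips to +; running = +4415.4783
Stage 5 [13T→48T]: ω = 4415.4783×13/48 = 1195.8587 rpm, dir flips to −; running = −1195.8587
Stage 6 [22T→87T]: ω = 1195.8587×22/87 = 302.4010 rpm, dir flips to +; running = +302.4010

+302.4010 rpm (same as input, |ω| = 302.4010 rpm)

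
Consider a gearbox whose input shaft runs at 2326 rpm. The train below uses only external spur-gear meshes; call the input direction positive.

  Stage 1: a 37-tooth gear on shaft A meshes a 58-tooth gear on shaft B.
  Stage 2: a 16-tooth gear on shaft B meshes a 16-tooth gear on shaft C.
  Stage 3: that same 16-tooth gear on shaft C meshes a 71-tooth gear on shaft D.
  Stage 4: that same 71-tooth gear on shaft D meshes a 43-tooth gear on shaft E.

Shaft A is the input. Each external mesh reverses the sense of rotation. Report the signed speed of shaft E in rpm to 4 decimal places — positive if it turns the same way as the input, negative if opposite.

+552.1219 rpm (same as input, |ω| = 552.1219 rpm)

Stage 1 [37T→58T]: ω = 2326.0000×37/58 = 1483.8276 rpm, dir flips to −; running = −1483.8276
Stage 2 [16T→16T]: ω = 1483.8276×16/16 = 1483.8276 rpm, dir flips to +; running = +1483.8276
Stage 3 [16T→71T]: ω = 1483.8276×16/71 = 334.3837 rpm, dir flips to −; running = −334.3837
Stage 4 [71T→43T]: ω = 334.3837×71/43 = 552.1219 rpm, dir flips to +; running = +552.1219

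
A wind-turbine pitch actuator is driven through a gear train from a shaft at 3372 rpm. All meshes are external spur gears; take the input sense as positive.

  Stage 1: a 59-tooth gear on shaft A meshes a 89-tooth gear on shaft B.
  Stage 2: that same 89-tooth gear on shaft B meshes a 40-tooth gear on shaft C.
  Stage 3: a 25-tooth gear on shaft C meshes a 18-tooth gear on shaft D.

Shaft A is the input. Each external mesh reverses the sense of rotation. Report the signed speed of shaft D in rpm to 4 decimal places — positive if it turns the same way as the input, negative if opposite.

-6907.9167 rpm (opposite to input, |ω| = 6907.9167 rpm)

Stage 1 [59T→89T]: ω = 3372.0000×59/89 = 2235.3708 rpm, dir flips to −; running = −2235.3708
Stage 2 [89T→40T]: ω = 2235.3708×89/40 = 4973.7000 rpm, dir flips to +; running = +4973.7000
Stage 3 [25T→18T]: ω = 4973.7000×25/18 = 6907.9167 rpm, dir flips to −; running = −6907.9167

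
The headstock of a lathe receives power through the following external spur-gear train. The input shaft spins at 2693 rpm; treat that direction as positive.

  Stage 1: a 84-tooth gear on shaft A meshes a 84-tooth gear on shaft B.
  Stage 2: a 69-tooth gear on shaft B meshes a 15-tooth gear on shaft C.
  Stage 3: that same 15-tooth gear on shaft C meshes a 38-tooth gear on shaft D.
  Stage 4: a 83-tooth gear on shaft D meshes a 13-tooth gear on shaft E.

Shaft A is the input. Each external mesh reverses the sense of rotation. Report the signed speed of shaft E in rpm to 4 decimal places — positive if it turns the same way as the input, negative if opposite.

Stage 1 [84T→84T]: ω = 2693.0000×84/84 = 2693.0000 rpm, dir flips to −; running = −2693.0000
Stage 2 [69T→15T]: ω = 2693.0000×69/15 = 12387.8000 rpm, dir flips to +; running = +12387.8000
Stage 3 [15T→38T]: ω = 12387.8000×15/38 = 4889.9211 rpm, dir flips to −; running = −4889.9211
Stage 4 [83T→13T]: ω = 4889.9211×83/13 = 31220.2652 rpm, dir flips to +; running = +31220.2652

+31220.2652 rpm (same as input, |ω| = 31220.2652 rpm)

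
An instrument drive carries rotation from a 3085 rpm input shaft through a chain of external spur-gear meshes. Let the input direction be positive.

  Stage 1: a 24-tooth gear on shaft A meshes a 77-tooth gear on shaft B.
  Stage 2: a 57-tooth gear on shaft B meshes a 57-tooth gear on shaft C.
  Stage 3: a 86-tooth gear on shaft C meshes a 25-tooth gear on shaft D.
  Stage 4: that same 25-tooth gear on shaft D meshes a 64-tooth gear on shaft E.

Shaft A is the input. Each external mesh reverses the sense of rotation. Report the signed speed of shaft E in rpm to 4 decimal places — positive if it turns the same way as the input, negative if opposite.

Stage 1 [24T→77T]: ω = 3085.0000×24/77 = 961.5584 rpm, dir flips to −; running = −961.5584
Stage 2 [57T→57T]: ω = 961.5584×57/57 = 961.5584 rpm, dir flips to +; running = +961.5584
Stage 3 [86T→25T]: ω = 961.5584×86/25 = 3307.7610 rpm, dir flips to −; running = −3307.7610
Stage 4 [25T→64T]: ω = 3307.7610×25/64 = 1292.0942 rpm, dir flips to +; running = +1292.0942

+1292.0942 rpm (same as input, |ω| = 1292.0942 rpm)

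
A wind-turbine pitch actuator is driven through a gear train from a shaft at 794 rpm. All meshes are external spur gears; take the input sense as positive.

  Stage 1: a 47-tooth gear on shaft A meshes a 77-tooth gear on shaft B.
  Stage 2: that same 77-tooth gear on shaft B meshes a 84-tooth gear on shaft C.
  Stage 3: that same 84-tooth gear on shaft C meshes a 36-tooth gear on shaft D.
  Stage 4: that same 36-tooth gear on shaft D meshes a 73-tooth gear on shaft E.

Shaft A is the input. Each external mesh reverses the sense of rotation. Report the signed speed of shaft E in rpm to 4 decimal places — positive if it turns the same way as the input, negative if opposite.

+511.2055 rpm (same as input, |ω| = 511.2055 rpm)

Stage 1 [47T→77T]: ω = 794.0000×47/77 = 484.6494 rpm, dir flips to −; running = −484.6494
Stage 2 [77T→84T]: ω = 484.6494×77/84 = 444.2619 rpm, dir flips to +; running = +444.2619
Stage 3 [84T→36T]: ω = 444.2619×84/36 = 1036.6111 rpm, dir flips to −; running = −1036.6111
Stage 4 [36T→73T]: ω = 1036.6111×36/73 = 511.2055 rpm, dir flips to +; running = +511.2055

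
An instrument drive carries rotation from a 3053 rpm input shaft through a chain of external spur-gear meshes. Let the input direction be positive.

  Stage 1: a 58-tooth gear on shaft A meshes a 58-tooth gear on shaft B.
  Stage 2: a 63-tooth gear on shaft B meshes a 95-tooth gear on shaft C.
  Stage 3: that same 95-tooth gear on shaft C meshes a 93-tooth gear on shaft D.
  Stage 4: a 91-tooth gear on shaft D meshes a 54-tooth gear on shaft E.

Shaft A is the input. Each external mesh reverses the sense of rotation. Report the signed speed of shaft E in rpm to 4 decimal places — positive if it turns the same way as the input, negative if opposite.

+3485.2348 rpm (same as input, |ω| = 3485.2348 rpm)

Stage 1 [58T→58T]: ω = 3053.0000×58/58 = 3053.0000 rpm, dir flips to −; running = −3053.0000
Stage 2 [63T→95T]: ω = 3053.0000×63/95 = 2024.6211 rpm, dir flips to +; running = +2024.6211
Stage 3 [95T→93T]: ω = 2024.6211×95/93 = 2068.1613 rpm, dir flips to −; running = −2068.1613
Stage 4 [91T→54T]: ω = 2068.1613×91/54 = 3485.2348 rpm, dir flips to +; running = +3485.2348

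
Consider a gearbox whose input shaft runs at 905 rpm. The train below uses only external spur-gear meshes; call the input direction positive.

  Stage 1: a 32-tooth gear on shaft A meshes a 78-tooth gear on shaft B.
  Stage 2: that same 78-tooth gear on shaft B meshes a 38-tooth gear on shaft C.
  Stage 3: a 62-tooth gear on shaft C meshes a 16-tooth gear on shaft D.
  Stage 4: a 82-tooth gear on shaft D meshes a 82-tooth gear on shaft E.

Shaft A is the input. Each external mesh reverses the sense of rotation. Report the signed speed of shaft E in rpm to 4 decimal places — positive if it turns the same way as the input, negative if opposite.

+2953.1579 rpm (same as input, |ω| = 2953.1579 rpm)

Stage 1 [32T→78T]: ω = 905.0000×32/78 = 371.2821 rpm, dir flips to −; running = −371.2821
Stage 2 [78T→38T]: ω = 371.2821×78/38 = 762.1053 rpm, dir flips to +; running = +762.1053
Stage 3 [62T→16T]: ω = 762.1053×62/16 = 2953.1579 rpm, dir flips to −; running = −2953.1579
Stage 4 [82T→82T]: ω = 2953.1579×82/82 = 2953.1579 rpm, dir flips to +; running = +2953.1579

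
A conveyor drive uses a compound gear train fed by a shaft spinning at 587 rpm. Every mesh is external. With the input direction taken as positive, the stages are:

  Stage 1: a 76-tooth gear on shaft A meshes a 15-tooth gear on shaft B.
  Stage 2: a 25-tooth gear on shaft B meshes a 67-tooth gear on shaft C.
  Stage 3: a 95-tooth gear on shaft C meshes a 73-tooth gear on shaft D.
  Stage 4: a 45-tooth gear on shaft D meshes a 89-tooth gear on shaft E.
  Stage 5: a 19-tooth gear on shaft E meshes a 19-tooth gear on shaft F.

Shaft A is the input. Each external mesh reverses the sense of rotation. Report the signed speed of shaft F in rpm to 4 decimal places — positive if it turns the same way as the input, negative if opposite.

Stage 1 [76T→15T]: ω = 587.0000×76/15 = 2974.1333 rpm, dir flips to −; running = −2974.1333
Stage 2 [25T→67T]: ω = 2974.1333×25/67 = 1109.7512 rpm, dir flips to +; running = +1109.7512
Stage 3 [95T→73T]: ω = 1109.7512×95/73 = 1444.1968 rpm, dir flips to −; running = −1444.1968
Stage 4 [45T→89T]: ω = 1444.1968×45/89 = 730.2119 rpm, dir flips to +; running = +730.2119
Stage 5 [19T→19T]: ω = 730.2119×19/19 = 730.2119 rpm, dir flips to −; running = −730.2119

-730.2119 rpm (opposite to input, |ω| = 730.2119 rpm)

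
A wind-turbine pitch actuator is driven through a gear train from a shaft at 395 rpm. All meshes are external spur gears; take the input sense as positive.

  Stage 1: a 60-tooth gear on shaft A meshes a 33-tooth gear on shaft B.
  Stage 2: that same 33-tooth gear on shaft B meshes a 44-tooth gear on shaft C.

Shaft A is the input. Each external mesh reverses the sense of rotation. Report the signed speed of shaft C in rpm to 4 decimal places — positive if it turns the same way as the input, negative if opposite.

+538.6364 rpm (same as input, |ω| = 538.6364 rpm)

Stage 1 [60T→33T]: ω = 395.0000×60/33 = 718.1818 rpm, dir flips to −; running = −718.1818
Stage 2 [33T→44T]: ω = 718.1818×33/44 = 538.6364 rpm, dir flips to +; running = +538.6364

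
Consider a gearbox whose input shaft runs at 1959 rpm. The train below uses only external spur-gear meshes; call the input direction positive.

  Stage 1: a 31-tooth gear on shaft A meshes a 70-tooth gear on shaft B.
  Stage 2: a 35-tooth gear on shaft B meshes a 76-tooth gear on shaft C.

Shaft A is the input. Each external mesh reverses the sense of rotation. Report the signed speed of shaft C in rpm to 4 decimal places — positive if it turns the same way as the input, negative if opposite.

+399.5329 rpm (same as input, |ω| = 399.5329 rpm)

Stage 1 [31T→70T]: ω = 1959.0000×31/70 = 867.5571 rpm, dir flips to −; running = −867.5571
Stage 2 [35T→76T]: ω = 867.5571×35/76 = 399.5329 rpm, dir flips to +; running = +399.5329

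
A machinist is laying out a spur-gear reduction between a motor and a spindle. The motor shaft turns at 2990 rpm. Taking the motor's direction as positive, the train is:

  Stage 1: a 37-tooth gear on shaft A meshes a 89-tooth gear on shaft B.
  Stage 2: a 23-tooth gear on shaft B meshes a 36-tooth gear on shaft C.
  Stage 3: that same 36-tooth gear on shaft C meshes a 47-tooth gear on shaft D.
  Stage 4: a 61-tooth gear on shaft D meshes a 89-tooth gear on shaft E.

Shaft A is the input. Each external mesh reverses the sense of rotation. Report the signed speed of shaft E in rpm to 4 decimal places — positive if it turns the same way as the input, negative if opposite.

+416.9200 rpm (same as input, |ω| = 416.9200 rpm)

Stage 1 [37T→89T]: ω = 2990.0000×37/89 = 1243.0337 rpm, dir flips to −; running = −1243.0337
Stage 2 [23T→36T]: ω = 1243.0337×23/36 = 794.1604 rpm, dir flips to +; running = +794.1604
Stage 3 [36T→47T]: ω = 794.1604×36/47 = 608.2931 rpm, dir flips to −; running = −608.2931
Stage 4 [61T→89T]: ω = 608.2931×61/89 = 416.9200 rpm, dir flips to +; running = +416.9200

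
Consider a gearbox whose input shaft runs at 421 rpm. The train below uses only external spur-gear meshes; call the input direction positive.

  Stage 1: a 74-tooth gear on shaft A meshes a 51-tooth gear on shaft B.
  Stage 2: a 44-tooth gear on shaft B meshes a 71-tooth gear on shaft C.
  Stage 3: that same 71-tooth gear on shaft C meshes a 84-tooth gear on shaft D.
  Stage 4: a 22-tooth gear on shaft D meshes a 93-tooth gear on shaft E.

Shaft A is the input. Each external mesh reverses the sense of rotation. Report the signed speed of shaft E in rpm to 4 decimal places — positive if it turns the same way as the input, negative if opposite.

+75.6932 rpm (same as input, |ω| = 75.6932 rpm)

Stage 1 [74T→51T]: ω = 421.0000×74/51 = 610.8627 rpm, dir flips to −; running = −610.8627
Stage 2 [44T→71T]: ω = 610.8627×44/71 = 378.5628 rpm, dir flips to +; running = +378.5628
Stage 3 [71T→84T]: ω = 378.5628×71/84 = 319.9757 rpm, dir flips to −; running = −319.9757
Stage 4 [22T→93T]: ω = 319.9757×22/93 = 75.6932 rpm, dir flips to +; running = +75.6932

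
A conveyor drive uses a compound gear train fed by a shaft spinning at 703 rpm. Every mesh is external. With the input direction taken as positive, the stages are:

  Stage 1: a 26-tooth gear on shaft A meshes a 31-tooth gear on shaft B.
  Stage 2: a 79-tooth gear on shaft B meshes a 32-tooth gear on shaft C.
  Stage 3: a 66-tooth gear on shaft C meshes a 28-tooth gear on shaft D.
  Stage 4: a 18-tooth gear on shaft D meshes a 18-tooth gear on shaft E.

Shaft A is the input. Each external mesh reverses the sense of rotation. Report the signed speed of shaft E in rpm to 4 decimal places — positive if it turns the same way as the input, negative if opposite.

+3431.0733 rpm (same as input, |ω| = 3431.0733 rpm)

Stage 1 [26T→31T]: ω = 703.0000×26/31 = 589.6129 rpm, dir flips to −; running = −589.6129
Stage 2 [79T→32T]: ω = 589.6129×79/32 = 1455.6069 rpm, dir flips to +; running = +1455.6069
Stage 3 [66T→28T]: ω = 1455.6069×66/28 = 3431.0733 rpm, dir flips to −; running = −3431.0733
Stage 4 [18T→18T]: ω = 3431.0733×18/18 = 3431.0733 rpm, dir flips to +; running = +3431.0733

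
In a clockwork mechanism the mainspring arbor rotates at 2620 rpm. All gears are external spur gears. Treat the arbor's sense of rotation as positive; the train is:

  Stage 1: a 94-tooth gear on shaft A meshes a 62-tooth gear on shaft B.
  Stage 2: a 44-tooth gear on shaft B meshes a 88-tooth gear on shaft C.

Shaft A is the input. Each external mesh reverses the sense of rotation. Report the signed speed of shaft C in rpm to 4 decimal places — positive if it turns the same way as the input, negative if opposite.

+1986.1290 rpm (same as input, |ω| = 1986.1290 rpm)

Stage 1 [94T→62T]: ω = 2620.0000×94/62 = 3972.2581 rpm, dir flips to −; running = −3972.2581
Stage 2 [44T→88T]: ω = 3972.2581×44/88 = 1986.1290 rpm, dir flips to +; running = +1986.1290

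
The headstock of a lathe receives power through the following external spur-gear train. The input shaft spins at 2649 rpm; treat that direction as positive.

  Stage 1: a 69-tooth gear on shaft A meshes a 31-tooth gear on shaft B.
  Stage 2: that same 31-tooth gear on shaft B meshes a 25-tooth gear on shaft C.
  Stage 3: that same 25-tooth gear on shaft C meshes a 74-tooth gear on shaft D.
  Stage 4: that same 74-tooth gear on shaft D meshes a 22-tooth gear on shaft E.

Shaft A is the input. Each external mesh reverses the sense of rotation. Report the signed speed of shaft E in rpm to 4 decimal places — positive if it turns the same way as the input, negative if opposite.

Stage 1 [69T→31T]: ω = 2649.0000×69/31 = 5896.1613 rpm, dir flips to −; running = −5896.1613
Stage 2 [31T→25T]: ω = 5896.1613×31/25 = 7311.2400 rpm, dir flips to +; running = +7311.2400
Stage 3 [25T→74T]: ω = 7311.2400×25/74 = 2470.0135 rpm, dir flips to −; running = −2470.0135
Stage 4 [74T→22T]: ω = 2470.0135×74/22 = 8308.2273 rpm, dir flips to +; running = +8308.2273

+8308.2273 rpm (same as input, |ω| = 8308.2273 rpm)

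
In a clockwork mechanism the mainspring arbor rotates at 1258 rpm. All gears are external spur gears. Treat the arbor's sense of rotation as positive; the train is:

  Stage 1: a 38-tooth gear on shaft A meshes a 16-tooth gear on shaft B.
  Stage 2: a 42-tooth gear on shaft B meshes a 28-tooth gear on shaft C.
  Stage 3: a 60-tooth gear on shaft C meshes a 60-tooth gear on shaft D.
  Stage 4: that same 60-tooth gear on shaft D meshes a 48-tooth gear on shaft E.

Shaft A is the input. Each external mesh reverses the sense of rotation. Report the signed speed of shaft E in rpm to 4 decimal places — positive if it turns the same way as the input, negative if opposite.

+5602.0312 rpm (same as input, |ω| = 5602.0312 rpm)

Stage 1 [38T→16T]: ω = 1258.0000×38/16 = 2987.7500 rpm, dir flips to −; running = −2987.7500
Stage 2 [42T→28T]: ω = 2987.7500×42/28 = 4481.6250 rpm, dir flips to +; running = +4481.6250
Stage 3 [60T→60T]: ω = 4481.6250×60/60 = 4481.6250 rpm, dir flips to −; running = −4481.6250
Stage 4 [60T→48T]: ω = 4481.6250×60/48 = 5602.0312 rpm, dir flips to +; running = +5602.0312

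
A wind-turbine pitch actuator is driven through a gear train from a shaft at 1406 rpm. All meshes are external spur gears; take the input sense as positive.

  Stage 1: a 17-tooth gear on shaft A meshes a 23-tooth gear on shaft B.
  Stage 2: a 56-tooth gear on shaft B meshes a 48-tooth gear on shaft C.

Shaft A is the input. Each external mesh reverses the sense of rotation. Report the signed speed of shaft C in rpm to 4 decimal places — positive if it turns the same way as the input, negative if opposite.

Stage 1 [17T→23T]: ω = 1406.0000×17/23 = 1039.2174 rpm, dir flips to −; running = −1039.2174
Stage 2 [56T→48T]: ω = 1039.2174×56/48 = 1212.4203 rpm, dir flips to +; running = +1212.4203

+1212.4203 rpm (same as input, |ω| = 1212.4203 rpm)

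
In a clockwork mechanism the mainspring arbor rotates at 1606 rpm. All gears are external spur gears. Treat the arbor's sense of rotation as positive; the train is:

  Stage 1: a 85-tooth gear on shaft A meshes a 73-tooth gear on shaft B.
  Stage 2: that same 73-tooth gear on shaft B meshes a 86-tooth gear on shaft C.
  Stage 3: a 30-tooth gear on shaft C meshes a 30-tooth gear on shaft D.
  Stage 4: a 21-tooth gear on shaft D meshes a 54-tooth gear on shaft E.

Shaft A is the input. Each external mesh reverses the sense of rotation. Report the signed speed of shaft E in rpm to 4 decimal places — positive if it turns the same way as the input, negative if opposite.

+617.2933 rpm (same as input, |ω| = 617.2933 rpm)

Stage 1 [85T→73T]: ω = 1606.0000×85/73 = 1870.0000 rpm, dir flips to −; running = −1870.0000
Stage 2 [73T→86T]: ω = 1870.0000×73/86 = 1587.3256 rpm, dir flips to +; running = +1587.3256
Stage 3 [30T→30T]: ω = 1587.3256×30/30 = 1587.3256 rpm, dir flips to −; running = −1587.3256
Stage 4 [21T→54T]: ω = 1587.3256×21/54 = 617.2933 rpm, dir flips to +; running = +617.2933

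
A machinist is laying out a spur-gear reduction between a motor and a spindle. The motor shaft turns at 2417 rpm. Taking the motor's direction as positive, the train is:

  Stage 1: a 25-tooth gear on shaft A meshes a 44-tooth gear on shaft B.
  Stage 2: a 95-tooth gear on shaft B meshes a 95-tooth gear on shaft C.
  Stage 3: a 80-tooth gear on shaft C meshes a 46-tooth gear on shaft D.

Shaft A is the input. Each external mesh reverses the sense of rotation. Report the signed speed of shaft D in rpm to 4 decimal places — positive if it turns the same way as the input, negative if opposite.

-2388.3399 rpm (opposite to input, |ω| = 2388.3399 rpm)

Stage 1 [25T→44T]: ω = 2417.0000×25/44 = 1373.2955 rpm, dir flips to −; running = −1373.2955
Stage 2 [95T→95T]: ω = 1373.2955×95/95 = 1373.2955 rpm, dir flips to +; running = +1373.2955
Stage 3 [80T→46T]: ω = 1373.2955×80/46 = 2388.3399 rpm, dir flips to −; running = −2388.3399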